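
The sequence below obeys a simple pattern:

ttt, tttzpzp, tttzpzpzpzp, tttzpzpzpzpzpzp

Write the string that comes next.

The strings grow by a fixed suffix zpzp each time.
One more step from tttzpzpzpzpzpzp gives the answer.

tttzpzpzpzpzpzpzpzp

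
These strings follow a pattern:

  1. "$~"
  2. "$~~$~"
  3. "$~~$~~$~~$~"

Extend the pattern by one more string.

$~~$~~$~~$~~$~~$~~$~~$~

Each string is two copies of the previous one joined by '~'.
So the next term is two copies of $~~$~~$~~$~ with '~' between the halves.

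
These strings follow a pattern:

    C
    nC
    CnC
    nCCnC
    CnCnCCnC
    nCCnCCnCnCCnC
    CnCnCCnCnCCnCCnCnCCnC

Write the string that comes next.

Each term (from the third on) is the two preceding terms concatenated in order: term 3 = C·nC = CnC.
Continuing: nCCnCCnCnCCnC · CnCnCCnCnCCnCCnCnCCnC gives term 8.

nCCnCCnCnCCnCCnCnCCnCnCCnCCnCnCCnC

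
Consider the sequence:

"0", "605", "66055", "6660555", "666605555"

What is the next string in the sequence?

Every step adds 6 to the front and 5 to the end of the previous string.
Applying this once more to 666605555:

66666055555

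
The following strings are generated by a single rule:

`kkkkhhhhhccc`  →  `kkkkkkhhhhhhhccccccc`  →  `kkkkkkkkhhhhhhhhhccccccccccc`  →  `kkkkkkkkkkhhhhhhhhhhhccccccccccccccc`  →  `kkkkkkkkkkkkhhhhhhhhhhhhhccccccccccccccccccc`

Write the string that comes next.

kkkkkkkkkkkkkkhhhhhhhhhhhhhhhccccccccccccccccccccccc

The n-th term is 2n+2 k's then 2n+3 h's then 4n-1 c's (n = 1, 2, …).
Setting n = 6 gives 14, 15, 23 characters in each block.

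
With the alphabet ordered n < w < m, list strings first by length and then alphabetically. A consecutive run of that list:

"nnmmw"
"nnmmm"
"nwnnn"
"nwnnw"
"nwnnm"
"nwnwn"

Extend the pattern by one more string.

Find the rightmost character of nwnwn below m, bump it to the next letter, and reset everything to its right to n.

nwnww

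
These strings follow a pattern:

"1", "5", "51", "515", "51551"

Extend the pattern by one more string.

51551515

This is a Fibonacci-style word recurrence s(k) = s(k−1)·s(k−2): e.g. 5·1 = 51.
So term 6 is 51551·515.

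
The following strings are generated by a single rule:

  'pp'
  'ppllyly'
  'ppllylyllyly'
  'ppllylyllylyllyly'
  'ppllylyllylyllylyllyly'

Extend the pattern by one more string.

The strings grow by a fixed suffix llyly each time.
One more step from ppllylyllylyllylyllyly gives the answer.

ppllylyllylyllylyllylyllyly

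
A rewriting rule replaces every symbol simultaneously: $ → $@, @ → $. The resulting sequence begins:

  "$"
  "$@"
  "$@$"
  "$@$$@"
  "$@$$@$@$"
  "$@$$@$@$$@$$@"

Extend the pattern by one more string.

Rewriting the 13 symbols of $@$$@$@$$@$$@ one by one yields $@ $ $@ $@ $ $@ $ $@ $@ $ $@ $@ $; concatenated:

$@$$@$@$$@$$@$@$$@$@$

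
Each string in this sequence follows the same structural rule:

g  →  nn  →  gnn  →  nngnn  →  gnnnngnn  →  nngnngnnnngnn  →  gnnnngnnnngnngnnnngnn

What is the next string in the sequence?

Each term (from the third on) is the two preceding terms concatenated in order: term 3 = g·nn = gnn.
So term 8 is nngnngnnnngnn·gnnnngnnnngnngnnnngnn.

nngnngnnnngnngnnnngnnnngnngnnnngnn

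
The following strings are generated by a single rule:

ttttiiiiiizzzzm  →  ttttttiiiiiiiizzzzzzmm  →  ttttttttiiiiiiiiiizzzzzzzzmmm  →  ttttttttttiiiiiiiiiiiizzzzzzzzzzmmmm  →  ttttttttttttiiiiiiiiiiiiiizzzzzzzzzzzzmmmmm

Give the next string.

The n-th term is 2n t's then 2n+2 i's then 2n z's then n-1 m's, where the shown terms are n = 2, 3, 4, 5, 6.
At n = 7 the blocks have lengths 14, 16, 14, 6.

ttttttttttttttiiiiiiiiiiiiiiiizzzzzzzzzzzzzzmmmmmm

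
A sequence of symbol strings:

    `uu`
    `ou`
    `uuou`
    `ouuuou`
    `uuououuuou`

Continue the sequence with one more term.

Each term (from the third on) is the two preceding terms concatenated in order: term 3 = uu·ou = uuou.
Continuing: ouuuou · uuououuuou gives term 6.

ouuuouuuououuuou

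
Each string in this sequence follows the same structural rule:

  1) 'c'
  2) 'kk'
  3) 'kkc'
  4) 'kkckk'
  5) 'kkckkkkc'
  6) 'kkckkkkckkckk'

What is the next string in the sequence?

From term 3 onward, concatenate the last term with the second-to-last: kk·c = kkc, kkc·kk = kkckk, …
Continuing: kkckkkkckkckk · kkckkkkc gives term 7.

kkckkkkckkckkkkckkkkc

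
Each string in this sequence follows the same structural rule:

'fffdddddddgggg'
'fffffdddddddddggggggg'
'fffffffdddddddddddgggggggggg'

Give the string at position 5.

fffffffffffdddddddddddddddgggggggggggggggg

Each string has the form f^{2n-1} d^{2n+3} g^{3n-2}, where the shown terms are n = 2, 3, 4.
At n = 6 the blocks have lengths 11, 15, 16.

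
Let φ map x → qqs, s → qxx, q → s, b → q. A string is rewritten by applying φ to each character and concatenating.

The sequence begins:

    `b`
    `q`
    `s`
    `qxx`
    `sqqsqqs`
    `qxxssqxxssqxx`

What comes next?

Rewriting the 13 symbols of qxxssqxxssqxx one by one yields s qqs qqs qxx qxx s qqs qqs qxx qxx s qqs qqs; concatenated:

sqqsqqsqxxqxxsqqsqqsqxxqxxsqqsqqs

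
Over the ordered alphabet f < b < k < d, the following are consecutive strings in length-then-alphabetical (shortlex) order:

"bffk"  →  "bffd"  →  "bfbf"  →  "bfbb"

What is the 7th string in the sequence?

Stepping forward 3 times from bfbb: bfbb → bfbk → bfbd, then the target.

bfkf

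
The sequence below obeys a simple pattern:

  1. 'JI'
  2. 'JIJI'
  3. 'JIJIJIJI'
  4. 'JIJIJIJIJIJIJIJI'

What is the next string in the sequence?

JIJIJIJIJIJIJIJIJIJIJIJIJIJIJIJI

Every step duplicates the string.
One more doubling of JIJIJIJIJIJIJIJI gives the answer.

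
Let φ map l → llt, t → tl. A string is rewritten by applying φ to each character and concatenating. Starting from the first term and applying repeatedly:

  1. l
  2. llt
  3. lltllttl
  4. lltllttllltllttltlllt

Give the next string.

lltllttllltllttltllltlltllttllltllttltlllttllltlltllttl

φ(lltllttllltllttltlllt) expands symbol-by-symbol to llt llt tl llt llt tl tl llt llt llt tl llt llt tl tl llt tl llt llt llt tl; joining the 21 pieces gives the next term.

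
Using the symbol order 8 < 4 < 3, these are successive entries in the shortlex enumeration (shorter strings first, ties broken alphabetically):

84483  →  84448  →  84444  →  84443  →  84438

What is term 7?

84433

Continuing the enumeration 2 steps past 84438: 84438 → 84434 → (answer).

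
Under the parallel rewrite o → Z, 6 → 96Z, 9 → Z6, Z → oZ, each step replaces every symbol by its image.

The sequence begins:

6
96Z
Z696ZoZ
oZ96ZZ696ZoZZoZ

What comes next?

φ(oZ96ZZ696ZoZZoZ) expands symbol-by-symbol to Z oZ Z6 96Z oZ oZ 96Z Z6 96Z oZ Z oZ oZ Z oZ; joining the 15 pieces gives the next term.

ZoZZ696ZoZoZ96ZZ696ZoZZoZoZZoZ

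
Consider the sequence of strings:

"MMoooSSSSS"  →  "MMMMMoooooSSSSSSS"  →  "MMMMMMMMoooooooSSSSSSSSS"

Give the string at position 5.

Each string has the form M^{3n-1} o^{2n+1} S^{2n+3} (n = 1, 2, …).
At n = 5 the blocks have lengths 14, 11, 13.

MMMMMMMMMMMMMMoooooooooooSSSSSSSSSSSSS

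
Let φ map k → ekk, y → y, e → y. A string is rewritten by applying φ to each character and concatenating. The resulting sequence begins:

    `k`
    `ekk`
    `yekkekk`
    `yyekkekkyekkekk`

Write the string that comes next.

yyyekkekkyekkekkyyekkekkyekkekk

Replace each of the 15 characters of yyekkekkyekkekk in place — y y y ekk ekk y ekk ekk y y ekk ekk y ekk ekk — and concatenate.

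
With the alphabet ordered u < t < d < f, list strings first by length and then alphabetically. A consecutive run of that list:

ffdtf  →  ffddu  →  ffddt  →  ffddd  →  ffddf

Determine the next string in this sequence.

Find the rightmost character of ffddf below f, bump it to the next letter, and reset everything to its right to u.

ffdfu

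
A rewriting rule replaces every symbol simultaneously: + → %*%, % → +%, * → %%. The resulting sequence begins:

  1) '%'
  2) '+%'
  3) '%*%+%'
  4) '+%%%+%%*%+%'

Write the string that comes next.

Expanding +%%%+%%*%+%: +→%*%, %→+%, %→+%, %→+%, +→%*%, %→+%, %→+%, *→%%, %→+%, +→%*%, %→+%. Concatenated: %*% +% +% +% %*% +% +% %% +% %*% +%.

%*%+%+%+%%*%+%+%%%+%%*%+%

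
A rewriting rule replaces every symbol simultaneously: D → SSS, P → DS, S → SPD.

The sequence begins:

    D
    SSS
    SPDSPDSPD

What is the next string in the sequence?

SPDDSSSSSPDDSSSSSPDDSSSS

Rewriting each symbol of SPDSPDSPD: S→SPD, P→DS, D→SSS, S→SPD, P→DS, D→SSS, S→SPD, P→DS, D→SSS, which concatenates to SPD DS SSS SPD DS SSS SPD DS SSS.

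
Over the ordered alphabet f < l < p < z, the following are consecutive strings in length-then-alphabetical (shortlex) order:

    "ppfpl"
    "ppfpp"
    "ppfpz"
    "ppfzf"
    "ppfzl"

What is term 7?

ppfzz

Advancing 2 positions from ppfzl through ppfzl → ppfzp reaches term 7.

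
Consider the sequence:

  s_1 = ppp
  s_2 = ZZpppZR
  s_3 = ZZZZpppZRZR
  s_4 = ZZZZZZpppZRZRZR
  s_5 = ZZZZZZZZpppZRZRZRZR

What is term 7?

ZZZZZZZZZZZZpppZRZRZRZRZRZR

Each term wraps the previous one in ZZ on the left and ZR on the right.
From ZZZZZZZZpppZRZRZRZR, 2 further steps: ZZZZZZZZpppZRZRZRZR → ZZZZZZZZZZpppZRZRZRZRZR → (answer).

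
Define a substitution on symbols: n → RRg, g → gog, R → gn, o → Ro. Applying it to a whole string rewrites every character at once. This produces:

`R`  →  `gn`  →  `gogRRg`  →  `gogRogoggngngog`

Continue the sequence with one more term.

φ(gogRogoggngngog) expands symbol-by-symbol to gog Ro gog gn Ro gog Ro gog gog RRg gog RRg gog Ro gog; joining the 15 pieces gives the next term.

gogRogoggnRogogRogoggogRRggogRRggogRogog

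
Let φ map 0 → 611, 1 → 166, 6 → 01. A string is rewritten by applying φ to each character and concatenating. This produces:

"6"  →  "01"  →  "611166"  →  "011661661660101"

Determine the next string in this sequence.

φ(011661661660101) expands symbol-by-symbol to 611 166 166 01 01 166 01 01 166 01 01 611 166 611 166; joining the 15 pieces gives the next term.

611166166010116601011660101611166611166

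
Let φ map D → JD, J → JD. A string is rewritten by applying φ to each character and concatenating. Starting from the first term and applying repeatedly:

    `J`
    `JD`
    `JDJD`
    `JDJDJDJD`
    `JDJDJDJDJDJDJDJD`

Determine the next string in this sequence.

JDJDJDJDJDJDJDJDJDJDJDJDJDJDJDJD

φ(JDJDJDJDJDJDJDJD) expands symbol-by-symbol to JD JD JD JD JD JD JD JD JD JD JD JD JD JD JD JD; joining the 16 pieces gives the next term.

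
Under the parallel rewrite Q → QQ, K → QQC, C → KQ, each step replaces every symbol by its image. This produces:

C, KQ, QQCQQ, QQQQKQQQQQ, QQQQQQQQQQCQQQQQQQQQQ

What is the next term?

φ(QQQQQQQQQQCQQQQQQQQQQ) expands symbol-by-symbol to QQ QQ QQ QQ QQ QQ QQ QQ QQ QQ KQ QQ QQ QQ QQ QQ QQ QQ QQ QQ QQ; joining the 21 pieces gives the next term.

QQQQQQQQQQQQQQQQQQQQKQQQQQQQQQQQQQQQQQQQQQ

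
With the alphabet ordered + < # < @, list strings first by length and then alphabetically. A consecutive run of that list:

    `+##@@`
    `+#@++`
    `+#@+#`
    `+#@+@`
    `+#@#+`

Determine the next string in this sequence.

The successor of +#@#+ increments the rightmost position that isn't already @ and resets every position after it to +.

+#@##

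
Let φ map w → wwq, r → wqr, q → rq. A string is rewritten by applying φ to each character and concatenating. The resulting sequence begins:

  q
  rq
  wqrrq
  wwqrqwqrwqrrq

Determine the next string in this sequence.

Applying the rule to each of the 13 symbols of wwqrqwqrwqrrq gives the pieces wwq wwq rq wqr rq wwq rq wqr wwq rq wqr wqr rq, which concatenate to the answer.

wwqwwqrqwqrrqwwqrqwqrwwqrqwqrwqrrq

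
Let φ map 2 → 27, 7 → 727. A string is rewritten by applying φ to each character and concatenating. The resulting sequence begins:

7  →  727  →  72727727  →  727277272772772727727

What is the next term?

7272772727727727277272772772727727727277272772772727727

Replace each of the 21 characters of 727277272772772727727 in place — 727 27 727 27 727 727 27 727 27 727 727 27 727 727 27 727 27 727 727 27 727 — and concatenate.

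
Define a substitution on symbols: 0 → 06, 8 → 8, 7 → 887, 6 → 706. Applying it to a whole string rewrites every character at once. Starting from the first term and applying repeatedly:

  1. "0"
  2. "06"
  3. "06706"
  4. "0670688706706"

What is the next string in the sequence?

Replace each of the 13 characters of 0670688706706 in place — 06 706 887 06 706 8 8 887 06 706 887 06 706 — and concatenate.

0670688706706888870670688706706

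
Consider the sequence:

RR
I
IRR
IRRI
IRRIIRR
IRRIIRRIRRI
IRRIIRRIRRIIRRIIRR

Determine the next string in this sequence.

IRRIIRRIRRIIRRIIRRIRRIIRRIRRI

From term 3 onward, concatenate the last term with the second-to-last: I·RR = IRR, IRR·I = IRRI, …
So term 8 is IRRIIRRIRRIIRRIIRR·IRRIIRRIRRI.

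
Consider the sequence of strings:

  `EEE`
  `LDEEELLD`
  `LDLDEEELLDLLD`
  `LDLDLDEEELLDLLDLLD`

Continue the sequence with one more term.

LDLDLDLDEEELLDLLDLLDLLD

Each term wraps the previous one in LD on the left and LLD on the right.
So the next term is LD·LDLDLDEEELLDLLDLLD·LLD.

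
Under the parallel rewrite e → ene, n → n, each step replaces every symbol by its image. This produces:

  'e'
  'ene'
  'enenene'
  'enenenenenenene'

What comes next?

enenenenenenenenenenenenenenene

Replace each of the 15 characters of enenenenenenene in place — ene n ene n ene n ene n ene n ene n ene n ene — and concatenate.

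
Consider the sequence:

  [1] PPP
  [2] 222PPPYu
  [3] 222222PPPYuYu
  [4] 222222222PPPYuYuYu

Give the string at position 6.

222222222222222PPPYuYuYuYuYu

Every step adds 222 to the front and Yu to the end of the previous string.
From 222222222PPPYuYuYu, 2 further steps: 222222222PPPYuYuYu → 222222222222PPPYuYuYuYu → (answer).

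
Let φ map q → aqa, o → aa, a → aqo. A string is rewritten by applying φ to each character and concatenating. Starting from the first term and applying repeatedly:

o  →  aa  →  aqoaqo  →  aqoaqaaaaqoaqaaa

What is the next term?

Rewriting the 16 symbols of aqoaqaaaaqoaqaaa one by one yields aqo aqa aa aqo aqa aqo aqo aqo aqo aqa aa aqo aqa aqo aqo aqo; concatenated:

aqoaqaaaaqoaqaaqoaqoaqoaqoaqaaaaqoaqaaqoaqoaqo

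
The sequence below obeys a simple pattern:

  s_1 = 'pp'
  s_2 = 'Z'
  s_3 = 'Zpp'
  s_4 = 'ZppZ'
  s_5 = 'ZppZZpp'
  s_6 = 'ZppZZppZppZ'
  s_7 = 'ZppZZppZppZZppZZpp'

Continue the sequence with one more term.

From term 3 onward, concatenate the last term with the second-to-last: Z·pp = Zpp, Zpp·Z = ZppZ, …
The next term joins ZppZZppZppZZppZZpp and ZppZZppZppZ.

ZppZZppZppZZppZZppZppZZppZppZ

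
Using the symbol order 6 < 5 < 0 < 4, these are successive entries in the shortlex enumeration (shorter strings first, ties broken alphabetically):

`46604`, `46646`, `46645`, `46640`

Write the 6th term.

Advancing 2 positions from 46640 through 46640 → 46644 reaches term 6.

46566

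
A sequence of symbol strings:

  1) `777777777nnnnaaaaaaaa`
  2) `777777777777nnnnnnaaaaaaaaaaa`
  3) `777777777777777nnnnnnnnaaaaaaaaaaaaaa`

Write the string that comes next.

777777777777777777nnnnnnnnnnaaaaaaaaaaaaaaaaa

Each string has the form 7^{3n+3} n^{2n} a^{3n+2}, where the shown terms are n = 2, 3, 4.
At n = 5 the blocks have lengths 18, 10, 17.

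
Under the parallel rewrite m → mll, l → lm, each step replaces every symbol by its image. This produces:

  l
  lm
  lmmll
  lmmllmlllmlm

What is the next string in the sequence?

Expanding lmmllmlllmlm: l→lm, m→mll, m→mll, l→lm, l→lm, m→mll, l→lm, l→lm, l→lm, m→mll, l→lm, m→mll. Concatenated: lm mll mll lm lm mll lm lm lm mll lm mll.

lmmllmlllmlmmlllmlmlmmlllmmll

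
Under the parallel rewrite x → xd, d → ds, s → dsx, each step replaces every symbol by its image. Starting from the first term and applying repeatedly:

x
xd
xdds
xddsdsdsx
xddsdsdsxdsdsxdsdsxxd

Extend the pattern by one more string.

φ(xddsdsdsxdsdsxdsdsxxd) expands symbol-by-symbol to xd ds ds dsx ds dsx ds dsx xd ds dsx ds dsx xd ds dsx ds dsx xd xd ds; joining the 21 pieces gives the next term.

xddsdsdsxdsdsxdsdsxxddsdsxdsdsxxddsdsxdsdsxxdxdds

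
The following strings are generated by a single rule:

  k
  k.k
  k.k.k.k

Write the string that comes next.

s(k+1) = s(k)·.·s(k) — each term doubles the last with '.' between the halves.
Doubling k.k.k.k with '.' between the halves:

k.k.k.k.k.k.k.k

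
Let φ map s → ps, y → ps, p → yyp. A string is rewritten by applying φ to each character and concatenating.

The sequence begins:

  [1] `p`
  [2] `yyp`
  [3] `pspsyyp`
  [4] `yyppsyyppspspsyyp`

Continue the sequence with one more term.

φ(yyppsyyppspspsyyp) expands symbol-by-symbol to ps ps yyp yyp ps ps ps yyp yyp ps yyp ps yyp ps ps ps yyp; joining the 17 pieces gives the next term.

pspsyypyyppspspsyypyyppsyyppsyyppspspsyyp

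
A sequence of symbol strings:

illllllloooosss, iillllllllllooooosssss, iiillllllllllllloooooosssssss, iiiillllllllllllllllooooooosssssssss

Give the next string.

iiiiillllllllllllllllllloooooooosssssssssss

Term n consists of n-1 i's, followed by 3n+1 l's, followed by n+2 o's, followed by 2n-1 s's, where the shown terms are n = 2, 3, 4, 5.
For the next term, n = 6, so the run lengths are 5, 19, 8, 11.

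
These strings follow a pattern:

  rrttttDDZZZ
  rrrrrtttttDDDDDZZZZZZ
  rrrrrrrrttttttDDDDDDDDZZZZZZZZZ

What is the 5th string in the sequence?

rrrrrrrrrrrrrrttttttttDDDDDDDDDDDDDDZZZZZZZZZZZZZZZ

The n-th term is 3n-1 r's then n+3 t's then 3n-1 D's then 3n Z's (n = 1, 2, …).
For term 5, n = 5, so the run lengths are 14, 8, 14, 15.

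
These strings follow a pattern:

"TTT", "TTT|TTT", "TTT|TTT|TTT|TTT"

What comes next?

TTT|TTT|TTT|TTT|TTT|TTT|TTT|TTT

Every step duplicates the string with '|' between the halves.
So the next term is two copies of TTT|TTT|TTT|TTT with '|' between the halves.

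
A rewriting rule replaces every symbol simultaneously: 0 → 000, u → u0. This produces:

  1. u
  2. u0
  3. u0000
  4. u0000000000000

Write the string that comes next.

Rewriting the 14 symbols of u0000000000000 one by one yields u0 000 000 000 000 000 000 000 000 000 000 000 000 000; concatenated:

u0000000000000000000000000000000000000000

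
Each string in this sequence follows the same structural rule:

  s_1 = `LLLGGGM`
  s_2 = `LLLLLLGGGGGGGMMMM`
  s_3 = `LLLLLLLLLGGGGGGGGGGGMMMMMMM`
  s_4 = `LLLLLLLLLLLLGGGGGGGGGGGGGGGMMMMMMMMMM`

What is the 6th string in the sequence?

LLLLLLLLLLLLLLLLLLGGGGGGGGGGGGGGGGGGGGGGGMMMMMMMMMMMMMMMM

The n-th term is 3n L's then 4n-1 G's then 3n-2 M's (n = 1, 2, …).
Setting n = 6 gives 18, 23, 16 characters in each block.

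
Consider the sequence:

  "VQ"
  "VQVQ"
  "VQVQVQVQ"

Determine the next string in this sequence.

Every step duplicates the string.
Doubling VQVQVQVQ:

VQVQVQVQVQVQVQVQ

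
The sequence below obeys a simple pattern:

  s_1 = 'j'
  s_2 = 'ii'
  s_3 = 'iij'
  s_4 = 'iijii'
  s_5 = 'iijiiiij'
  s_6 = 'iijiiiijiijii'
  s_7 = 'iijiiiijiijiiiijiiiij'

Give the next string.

This is a Fibonacci-style word recurrence s(k) = s(k−1)·s(k−2): e.g. ii·j = iij.
Continuing: iijiiiijiijiiiijiiiij · iijiiiijiijii gives term 8.

iijiiiijiijiiiijiiiijiijiiiijiijii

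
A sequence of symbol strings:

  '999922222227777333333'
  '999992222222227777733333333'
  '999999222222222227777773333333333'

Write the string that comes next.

Each string has the form 9^{n+1} 2^{2n+1} 7^{n+1} 3^{2n}, where the shown terms are n = 3, 4, 5.
For the next term, n = 6, so the run lengths are 7, 13, 7, 12.

999999922222222222227777777333333333333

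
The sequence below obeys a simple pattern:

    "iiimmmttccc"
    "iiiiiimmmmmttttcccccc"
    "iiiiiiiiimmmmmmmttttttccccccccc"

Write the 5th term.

Term n consists of 3n i's, followed by 2n+1 m's, followed by 2n t's, followed by 3n c's (n = 1, 2, …).
At n = 5 the blocks have lengths 15, 11, 10, 15.

iiiiiiiiiiiiiiimmmmmmmmmmmttttttttttccccccccccccccc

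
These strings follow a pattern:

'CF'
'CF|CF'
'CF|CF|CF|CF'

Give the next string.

CF|CF|CF|CF|CF|CF|CF|CF

s(k+1) = s(k)·|·s(k) — each term doubles the last with '|' between the halves.
So the next term is two copies of CF|CF|CF|CF with '|' between the halves.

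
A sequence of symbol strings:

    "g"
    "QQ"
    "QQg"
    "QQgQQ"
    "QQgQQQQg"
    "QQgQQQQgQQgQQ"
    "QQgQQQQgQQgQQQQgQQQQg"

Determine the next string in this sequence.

From term 3 onward, concatenate the last term with the second-to-last: QQ·g = QQg, QQg·QQ = QQgQQ, …
The next term joins QQgQQQQgQQgQQQQgQQQQg and QQgQQQQgQQgQQ.

QQgQQQQgQQgQQQQgQQQQgQQgQQQQgQQgQQ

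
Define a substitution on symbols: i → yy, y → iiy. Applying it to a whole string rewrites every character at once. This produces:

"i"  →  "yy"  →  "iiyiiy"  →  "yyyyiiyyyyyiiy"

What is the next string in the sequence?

Rewriting the 14 symbols of yyyyiiyyyyyiiy one by one yields iiy iiy iiy iiy yy yy iiy iiy iiy iiy iiy yy yy iiy; concatenated:

iiyiiyiiyiiyyyyyiiyiiyiiyiiyiiyyyyyiiy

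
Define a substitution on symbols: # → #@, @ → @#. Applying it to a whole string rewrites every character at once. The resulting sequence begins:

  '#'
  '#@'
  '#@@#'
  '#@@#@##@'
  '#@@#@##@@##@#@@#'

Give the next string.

φ(#@@#@##@@##@#@@#) expands symbol-by-symbol to #@ @# @# #@ @# #@ #@ @# @# #@ #@ @# #@ @# @# #@; joining the 16 pieces gives the next term.

#@@#@##@@##@#@@#@##@#@@##@@#@##@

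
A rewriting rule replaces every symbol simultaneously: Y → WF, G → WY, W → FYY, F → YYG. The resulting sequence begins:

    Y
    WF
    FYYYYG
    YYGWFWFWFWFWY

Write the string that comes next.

φ(YYGWFWFWFWFWY) expands symbol-by-symbol to WF WF WY FYY YYG FYY YYG FYY YYG FYY YYG FYY WF; joining the 13 pieces gives the next term.

WFWFWYFYYYYGFYYYYGFYYYYGFYYYYGFYYWF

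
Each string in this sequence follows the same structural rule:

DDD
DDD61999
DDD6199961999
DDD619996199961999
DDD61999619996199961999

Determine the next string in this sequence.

DDD6199961999619996199961999

Each term is the previous one with 61999 appended.
So the next term is DDD61999619996199961999·61999.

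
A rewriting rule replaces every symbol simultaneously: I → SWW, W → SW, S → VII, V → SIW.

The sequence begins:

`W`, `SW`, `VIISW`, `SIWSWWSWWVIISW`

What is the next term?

Applying the rule to each of the 14 symbols of SIWSWWSWWVIISW gives the pieces VII SWW SW VII SW SW VII SW SW SIW SWW SWW VII SW, which concatenate to the answer.

VIISWWSWVIISWSWVIISWSWSIWSWWSWWVIISW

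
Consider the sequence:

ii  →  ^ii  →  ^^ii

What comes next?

^^^ii

Each term is the previous one with ^ prepended.
So the next term is ^·^^ii.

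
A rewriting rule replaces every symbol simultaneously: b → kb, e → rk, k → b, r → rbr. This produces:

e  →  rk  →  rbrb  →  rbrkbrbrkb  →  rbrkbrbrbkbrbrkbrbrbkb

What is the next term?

Applying the rule to each of the 22 symbols of rbrkbrbrbkbrbrkbrbrbkb gives the pieces rbr kb rbr b kb rbr kb rbr kb b kb rbr kb rbr b kb rbr kb rbr kb b kb, which concatenate to the answer.

rbrkbrbrbkbrbrkbrbrkbbkbrbrkbrbrbkbrbrkbrbrkbbkb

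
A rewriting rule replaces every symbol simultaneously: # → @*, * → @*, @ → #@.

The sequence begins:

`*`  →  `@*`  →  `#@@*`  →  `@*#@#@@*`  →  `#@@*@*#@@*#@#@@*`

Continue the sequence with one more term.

@*#@#@@*#@@*@*#@#@@*@*#@@*#@#@@*

φ(#@@*@*#@@*#@#@@*) expands symbol-by-symbol to @* #@ #@ @* #@ @* @* #@ #@ @* @* #@ @* #@ #@ @*; joining the 16 pieces gives the next term.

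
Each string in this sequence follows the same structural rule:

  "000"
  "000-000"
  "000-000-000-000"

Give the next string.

s(k+1) = s(k)·-·s(k) — each term doubles the last with '-' between the halves.
So the next term is two copies of 000-000-000-000 with '-' between the halves.

000-000-000-000-000-000-000-000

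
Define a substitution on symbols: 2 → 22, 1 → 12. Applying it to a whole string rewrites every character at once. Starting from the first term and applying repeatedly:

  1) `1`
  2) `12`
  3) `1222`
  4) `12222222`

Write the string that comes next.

Rewriting each symbol of 12222222: 1→12, 2→22, 2→22, 2→22, 2→22, 2→22, 2→22, 2→22, which concatenates to 12 22 22 22 22 22 22 22.

1222222222222222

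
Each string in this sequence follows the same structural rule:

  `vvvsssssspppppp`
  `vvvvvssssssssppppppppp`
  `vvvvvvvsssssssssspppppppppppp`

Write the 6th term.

The n-th term is 2n-1 v's then 2n+2 s's then 3n p's, where the shown terms are n = 2, 3, 4.
At n = 7 the blocks have lengths 13, 16, 21.

vvvvvvvvvvvvvssssssssssssssssppppppppppppppppppppp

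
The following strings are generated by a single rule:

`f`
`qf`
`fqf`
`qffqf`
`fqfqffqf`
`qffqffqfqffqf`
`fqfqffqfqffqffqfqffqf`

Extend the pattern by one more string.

Each term (from the third on) is the two preceding terms concatenated in order: term 3 = f·qf = fqf.
The next term joins qffqffqfqffqf and fqfqffqfqffqffqfqffqf.

qffqffqfqffqffqfqffqfqffqffqfqffqf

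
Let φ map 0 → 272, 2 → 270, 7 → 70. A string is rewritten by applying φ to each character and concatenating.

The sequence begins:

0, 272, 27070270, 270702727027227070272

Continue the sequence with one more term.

φ(270702727027227070272) expands symbol-by-symbol to 270 70 272 70 272 270 70 270 70 272 270 70 270 270 70 272 70 272 270 70 270; joining the 21 pieces gives the next term.

2707027270272270702707027227070270270702727027227070270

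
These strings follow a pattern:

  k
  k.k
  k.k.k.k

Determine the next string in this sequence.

k.k.k.k.k.k.k.k

Every step duplicates the string with '.' between the halves.
So the next term is two copies of k.k.k.k with '.' between the halves.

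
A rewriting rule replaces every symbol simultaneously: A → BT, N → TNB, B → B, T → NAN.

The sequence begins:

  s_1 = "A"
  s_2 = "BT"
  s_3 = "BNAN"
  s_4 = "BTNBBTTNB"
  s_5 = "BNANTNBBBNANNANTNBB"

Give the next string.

Rewriting the 19 symbols of BNANTNBBBNANNANTNBB one by one yields B TNB BT TNB NAN TNB B B B TNB BT TNB TNB BT TNB NAN TNB B B; concatenated:

BTNBBTTNBNANTNBBBBTNBBTTNBTNBBTTNBNANTNBBB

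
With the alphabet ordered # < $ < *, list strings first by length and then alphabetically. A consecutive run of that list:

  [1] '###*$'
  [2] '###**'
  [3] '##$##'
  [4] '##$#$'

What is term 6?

Stepping forward 2 times from ##$#$: ##$#$ → ##$#*, then the target.

##$$#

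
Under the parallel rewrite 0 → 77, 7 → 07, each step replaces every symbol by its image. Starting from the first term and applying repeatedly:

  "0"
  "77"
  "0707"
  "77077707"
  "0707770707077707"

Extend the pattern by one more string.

Rewriting the 16 symbols of 0707770707077707 one by one yields 77 07 77 07 07 07 77 07 77 07 77 07 07 07 77 07; concatenated:

77077707070777077707770707077707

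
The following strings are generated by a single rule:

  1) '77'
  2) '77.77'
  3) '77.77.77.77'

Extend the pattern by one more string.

77.77.77.77.77.77.77.77

s(k+1) = s(k)·.·s(k) — each term doubles the last with '.' between the halves.
So the next term is two copies of 77.77.77.77 with '.' between the halves.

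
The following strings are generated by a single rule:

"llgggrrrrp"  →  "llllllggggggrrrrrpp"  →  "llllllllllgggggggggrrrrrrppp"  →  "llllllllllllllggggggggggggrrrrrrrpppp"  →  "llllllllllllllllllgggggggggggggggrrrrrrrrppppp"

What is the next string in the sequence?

llllllllllllllllllllllggggggggggggggggggrrrrrrrrrpppppp

Term n consists of 4n-2 l's, followed by 3n g's, followed by n+3 r's, followed by n p's (n = 1, 2, …).
At n = 6 the blocks have lengths 22, 18, 9, 6.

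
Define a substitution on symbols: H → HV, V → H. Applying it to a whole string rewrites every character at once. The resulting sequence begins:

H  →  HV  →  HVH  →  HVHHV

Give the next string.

HVHHVHVH

Rewriting each symbol of HVHHV: H→HV, V→H, H→HV, H→HV, V→H, which concatenates to HV H HV HV H.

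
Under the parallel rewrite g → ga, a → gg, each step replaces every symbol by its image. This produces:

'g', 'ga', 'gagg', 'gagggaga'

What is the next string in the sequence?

gagggagagagggagg

Apply φ to gagggaga symbol by symbol: g→ga, a→gg, g→ga, g→ga, g→ga, a→gg, g→ga, a→gg; joined: ga gg ga ga ga gg ga gg.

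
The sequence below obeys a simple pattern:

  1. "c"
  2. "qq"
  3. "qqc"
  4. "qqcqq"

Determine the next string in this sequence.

Each term (from the third on) is the previous term followed by the one before it: term 3 = qq·c = qqc.
Continuing: qqcqq · qqc gives term 5.

qqcqqqqc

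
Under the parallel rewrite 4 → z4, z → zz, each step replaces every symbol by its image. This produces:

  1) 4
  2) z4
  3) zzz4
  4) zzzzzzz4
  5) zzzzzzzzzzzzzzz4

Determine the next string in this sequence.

zzzzzzzzzzzzzzzzzzzzzzzzzzzzzzz4

φ(zzzzzzzzzzzzzzz4) expands symbol-by-symbol to zz zz zz zz zz zz zz zz zz zz zz zz zz zz zz z4; joining the 16 pieces gives the next term.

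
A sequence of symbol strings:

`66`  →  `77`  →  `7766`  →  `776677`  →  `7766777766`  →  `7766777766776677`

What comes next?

From term 3 onward, concatenate the last term with the second-to-last: 77·66 = 7766, 7766·77 = 776677, …
Continuing: 7766777766776677 · 7766777766 gives term 7.

77667777667766777766777766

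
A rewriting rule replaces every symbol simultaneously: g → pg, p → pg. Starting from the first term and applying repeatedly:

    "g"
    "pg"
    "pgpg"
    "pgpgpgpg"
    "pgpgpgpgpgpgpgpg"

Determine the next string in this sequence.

Replace each of the 16 characters of pgpgpgpgpgpgpgpg in place — pg pg pg pg pg pg pg pg pg pg pg pg pg pg pg pg — and concatenate.

pgpgpgpgpgpgpgpgpgpgpgpgpgpgpgpg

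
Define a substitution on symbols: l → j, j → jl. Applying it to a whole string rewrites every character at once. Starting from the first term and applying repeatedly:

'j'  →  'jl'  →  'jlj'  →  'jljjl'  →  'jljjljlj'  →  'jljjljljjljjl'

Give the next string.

Applying the rule to each of the 13 symbols of jljjljljjljjl gives the pieces jl j jl jl j jl j jl jl j jl jl j, which concatenate to the answer.

jljjljljjljjljljjljlj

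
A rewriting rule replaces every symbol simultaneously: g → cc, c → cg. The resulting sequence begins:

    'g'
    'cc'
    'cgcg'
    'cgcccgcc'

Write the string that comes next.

cgcccgcgcgcccgcg

Expanding cgcccgcc: c→cg, g→cc, c→cg, c→cg, c→cg, g→cc, c→cg, c→cg. Concatenated: cg cc cg cg cg cc cg cg.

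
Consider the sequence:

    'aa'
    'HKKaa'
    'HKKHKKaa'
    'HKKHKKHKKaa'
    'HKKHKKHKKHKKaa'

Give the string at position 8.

HKKHKKHKKHKKHKKHKKHKKaa

The strings grow by a fixed prefix HKK each time.
From HKKHKKHKKHKKaa, 3 further steps: HKKHKKHKKHKKaa → HKKHKKHKKHKKHKKaa → HKKHKKHKKHKKHKKHKKaa → (answer).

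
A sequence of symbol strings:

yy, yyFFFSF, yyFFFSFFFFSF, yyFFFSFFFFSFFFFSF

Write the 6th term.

yyFFFSFFFFSFFFFSFFFFSFFFFSF

The strings grow by a fixed suffix FFFSF each time.
From yyFFFSFFFFSFFFFSF, 2 further steps: yyFFFSFFFFSFFFFSF → yyFFFSFFFFSFFFFSFFFFSF → (answer).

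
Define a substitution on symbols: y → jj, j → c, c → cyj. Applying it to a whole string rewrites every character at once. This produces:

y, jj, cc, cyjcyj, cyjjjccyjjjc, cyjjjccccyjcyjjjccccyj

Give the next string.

Rewriting the 22 symbols of cyjjjccccyjcyjjjccccyj one by one yields cyj jj c c c cyj cyj cyj cyj jj c cyj jj c c c cyj cyj cyj cyj jj c; concatenated:

cyjjjccccyjcyjcyjcyjjjccyjjjccccyjcyjcyjcyjjjc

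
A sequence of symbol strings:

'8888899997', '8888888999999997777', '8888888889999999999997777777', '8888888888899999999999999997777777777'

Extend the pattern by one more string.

8888888888888999999999999999999997777777777777

The n-th term is 2n+3 8's then 4n 9's then 3n-2 7's (n = 1, 2, …).
For the next term, n = 5, so the run lengths are 13, 20, 13.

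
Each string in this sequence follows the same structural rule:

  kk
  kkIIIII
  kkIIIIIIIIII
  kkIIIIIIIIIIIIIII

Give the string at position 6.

kkIIIIIIIIIIIIIIIIIIIIIIIII

The strings grow by a fixed suffix IIIII each time.
From kkIIIIIIIIIIIIIII, 2 further steps: kkIIIIIIIIIIIIIII → kkIIIIIIIIIIIIIIIIIIII → (answer).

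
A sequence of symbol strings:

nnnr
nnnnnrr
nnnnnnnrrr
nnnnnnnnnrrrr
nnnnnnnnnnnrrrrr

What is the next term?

nnnnnnnnnnnnnrrrrrr

Reading off run lengths: n runs 3, 5, 7, 9, 11; r runs 1, 2, 3, 4, 5 — each is linear in n, where the shown terms are n = 2, 3, 4, 5, 6.
For the next term, n = 7, so the run lengths are 13, 6.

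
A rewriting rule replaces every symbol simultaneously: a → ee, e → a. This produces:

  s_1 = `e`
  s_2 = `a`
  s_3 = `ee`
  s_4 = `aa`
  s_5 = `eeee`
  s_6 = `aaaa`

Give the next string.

Apply φ to aaaa symbol by symbol: a→ee, a→ee, a→ee, a→ee; joined: ee ee ee ee.

eeeeeeee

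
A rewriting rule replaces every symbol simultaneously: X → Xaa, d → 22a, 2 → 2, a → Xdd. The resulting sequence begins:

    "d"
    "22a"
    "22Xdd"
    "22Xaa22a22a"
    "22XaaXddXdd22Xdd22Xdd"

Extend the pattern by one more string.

22XaaXddXddXaa22a22aXaa22a22a22Xaa22a22a22Xaa22a22a

Applying the rule to each of the 21 symbols of 22XaaXddXdd22Xdd22Xdd gives the pieces 2 2 Xaa Xdd Xdd Xaa 22a 22a Xaa 22a 22a 2 2 Xaa 22a 22a 2 2 Xaa 22a 22a, which concatenate to the answer.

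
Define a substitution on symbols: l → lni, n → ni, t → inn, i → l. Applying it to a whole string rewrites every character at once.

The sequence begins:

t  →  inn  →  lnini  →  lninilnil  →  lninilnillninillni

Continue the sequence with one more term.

Replace each of the 18 characters of lninilnillninillni in place — lni ni l ni l lni ni l lni lni ni l ni l lni lni ni l — and concatenate.

lninilnillninillnilninilnillnilninil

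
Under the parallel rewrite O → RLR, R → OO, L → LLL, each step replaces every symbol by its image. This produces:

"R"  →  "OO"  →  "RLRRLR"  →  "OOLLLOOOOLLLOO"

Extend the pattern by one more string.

RLRRLRLLLLLLLLLRLRRLRRLRRLRLLLLLLLLLRLRRLR

Replace each of the 14 characters of OOLLLOOOOLLLOO in place — RLR RLR LLL LLL LLL RLR RLR RLR RLR LLL LLL LLL RLR RLR — and concatenate.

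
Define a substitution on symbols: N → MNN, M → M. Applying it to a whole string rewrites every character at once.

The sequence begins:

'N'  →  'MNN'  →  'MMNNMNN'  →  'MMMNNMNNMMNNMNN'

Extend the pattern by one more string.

φ(MMMNNMNNMMNNMNN) expands symbol-by-symbol to M M M MNN MNN M MNN MNN M M MNN MNN M MNN MNN; joining the 15 pieces gives the next term.

MMMMNNMNNMMNNMNNMMMNNMNNMMNNMNN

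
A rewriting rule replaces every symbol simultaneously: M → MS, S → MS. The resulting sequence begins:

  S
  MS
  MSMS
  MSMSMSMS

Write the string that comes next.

Rewriting each symbol of MSMSMSMS: M→MS, S→MS, M→MS, S→MS, M→MS, S→MS, M→MS, S→MS, which concatenates to MS MS MS MS MS MS MS MS.

MSMSMSMSMSMSMSMS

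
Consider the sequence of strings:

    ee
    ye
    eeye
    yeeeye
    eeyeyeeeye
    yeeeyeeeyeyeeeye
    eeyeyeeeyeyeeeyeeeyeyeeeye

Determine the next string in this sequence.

This is a Fibonacci-style word recurrence s(k) = s(k−2)·s(k−1): e.g. ee·ye = eeye.
The next term joins yeeeyeeeyeyeeeye and eeyeyeeeyeyeeeyeeeyeyeeeye.

yeeeyeeeyeyeeeyeeeyeyeeeyeyeeeyeeeyeyeeeye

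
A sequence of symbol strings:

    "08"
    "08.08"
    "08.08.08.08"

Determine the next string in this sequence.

Every step duplicates the string with '.' between the halves.
Doubling 08.08.08.08 with '.' between the halves:

08.08.08.08.08.08.08.08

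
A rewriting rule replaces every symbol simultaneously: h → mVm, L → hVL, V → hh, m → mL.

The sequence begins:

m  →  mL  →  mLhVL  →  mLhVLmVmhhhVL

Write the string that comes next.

mLhVLmVmhhhVLmLhhmLmVmmVmmVmhhhVL

Applying the rule to each of the 13 symbols of mLhVLmVmhhhVL gives the pieces mL hVL mVm hh hVL mL hh mL mVm mVm mVm hh hVL, which concatenate to the answer.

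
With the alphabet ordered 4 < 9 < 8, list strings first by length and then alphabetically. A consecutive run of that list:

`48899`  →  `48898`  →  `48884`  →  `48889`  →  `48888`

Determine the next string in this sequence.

94444

Find the rightmost character of 48888 below 8, bump it to the next letter, and reset everything to its right to 4.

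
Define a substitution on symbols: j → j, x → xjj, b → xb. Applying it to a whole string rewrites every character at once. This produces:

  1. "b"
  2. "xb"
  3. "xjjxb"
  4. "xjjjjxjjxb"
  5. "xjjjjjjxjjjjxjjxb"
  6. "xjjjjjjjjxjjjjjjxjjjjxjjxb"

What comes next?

xjjjjjjjjjjxjjjjjjjjxjjjjjjxjjjjxjjxb

Applying the rule to each of the 26 symbols of xjjjjjjjjxjjjjjjxjjjjxjjxb gives the pieces xjj j j j j j j j j xjj j j j j j j xjj j j j j xjj j j xjj xb, which concatenate to the answer.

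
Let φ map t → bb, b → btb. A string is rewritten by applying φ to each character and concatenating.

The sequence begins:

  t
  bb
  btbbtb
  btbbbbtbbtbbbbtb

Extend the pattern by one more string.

φ(btbbbbtbbtbbbbtb) expands symbol-by-symbol to btb bb btb btb btb btb bb btb btb bb btb btb btb btb bb btb; joining the 16 pieces gives the next term.

btbbbbtbbtbbtbbtbbbbtbbtbbbbtbbtbbtbbtbbbbtb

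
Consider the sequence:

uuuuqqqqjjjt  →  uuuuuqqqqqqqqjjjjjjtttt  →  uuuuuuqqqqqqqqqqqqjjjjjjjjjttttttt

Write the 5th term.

Reading off run lengths: u runs 4, 5, 6; q runs 4, 8, 12; j runs 3, 6, 9; t runs 1, 4, 7 — each is linear in n (n = 1, 2, …).
At n = 5 the blocks have lengths 8, 20, 15, 13.

uuuuuuuuqqqqqqqqqqqqqqqqqqqqjjjjjjjjjjjjjjjttttttttttttt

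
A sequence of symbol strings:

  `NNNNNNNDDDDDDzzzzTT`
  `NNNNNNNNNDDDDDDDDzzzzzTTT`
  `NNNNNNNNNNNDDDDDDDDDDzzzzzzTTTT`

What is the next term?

NNNNNNNNNNNNNDDDDDDDDDDDDzzzzzzzTTTTT

Term n consists of 2n+1 N's, followed by 2n D's, followed by n+1 z's, followed by n-1 T's, where the shown terms are n = 3, 4, 5.
For the next term, n = 6, so the run lengths are 13, 12, 7, 5.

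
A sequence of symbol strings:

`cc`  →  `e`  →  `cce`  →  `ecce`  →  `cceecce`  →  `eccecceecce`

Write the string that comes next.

From term 3 onward, concatenate the second-to-last term with the last: cc·e = cce, e·cce = ecce, …
The next term joins cceecce and eccecceecce.

cceecceeccecceecce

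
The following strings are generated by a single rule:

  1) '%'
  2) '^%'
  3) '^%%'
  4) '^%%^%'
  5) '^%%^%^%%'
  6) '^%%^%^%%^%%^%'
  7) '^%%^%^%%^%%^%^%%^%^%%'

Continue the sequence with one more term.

^%%^%^%%^%%^%^%%^%^%%^%%^%^%%^%%^%

This is a Fibonacci-style word recurrence s(k) = s(k−1)·s(k−2): e.g. ^%·% = ^%%.
Continuing: ^%%^%^%%^%%^%^%%^%^%% · ^%%^%^%%^%%^% gives term 8.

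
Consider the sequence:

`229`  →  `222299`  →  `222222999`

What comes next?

222222229999

Term n consists of 2n 2's, followed by n 9's (n = 1, 2, …).
For the next term, n = 4, so the run lengths are 8, 4.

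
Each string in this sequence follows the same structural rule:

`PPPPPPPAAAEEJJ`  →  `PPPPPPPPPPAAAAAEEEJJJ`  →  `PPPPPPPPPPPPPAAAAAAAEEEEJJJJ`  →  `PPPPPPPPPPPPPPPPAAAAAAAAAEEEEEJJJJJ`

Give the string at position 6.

PPPPPPPPPPPPPPPPPPPPPPAAAAAAAAAAAAAEEEEEEEJJJJJJJ

Each string has the form P^{3n+1} A^{2n-1} E^{n} J^{n}, where the shown terms are n = 2, 3, 4, 5.
At n = 7 the blocks have lengths 22, 13, 7, 7.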